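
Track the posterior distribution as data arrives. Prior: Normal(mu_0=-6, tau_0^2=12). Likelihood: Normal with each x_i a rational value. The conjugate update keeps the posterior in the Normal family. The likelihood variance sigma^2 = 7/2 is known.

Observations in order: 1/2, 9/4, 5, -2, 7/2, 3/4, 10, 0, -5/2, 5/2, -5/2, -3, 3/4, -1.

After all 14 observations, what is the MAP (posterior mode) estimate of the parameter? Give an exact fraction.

obs 1: x=1/2 → posterior Normal(-30/31, 84/31)
obs 2: x=9/4 → posterior Normal(24/55, 84/55)
obs 3: x=5 → posterior Normal(144/79, 84/79)
obs 4: x=-2 → posterior Normal(96/103, 84/103)
obs 5: x=7/2 → posterior Normal(180/127, 84/127)
obs 6: x=3/4 → posterior Normal(198/151, 84/151)
obs 7: x=10 → posterior Normal(438/175, 12/25)
obs 8: x=0 → posterior Normal(438/199, 84/199)
obs 9: x=-5/2 → posterior Normal(378/223, 84/223)
obs 10: x=5/2 → posterior Normal(438/247, 84/247)
obs 11: x=-5/2 → posterior Normal(378/271, 84/271)
obs 12: x=-3 → posterior Normal(306/295, 84/295)
obs 13: x=3/4 → posterior Normal(324/319, 84/319)
obs 14: x=-1 → posterior Normal(300/343, 12/49)

300/343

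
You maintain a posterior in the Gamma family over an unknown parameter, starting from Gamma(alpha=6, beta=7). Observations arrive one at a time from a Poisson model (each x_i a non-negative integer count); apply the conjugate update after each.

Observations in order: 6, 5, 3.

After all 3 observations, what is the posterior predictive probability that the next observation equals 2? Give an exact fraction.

21000000000000000000000/81402749386839761113321

obs 1: x=6 → posterior Gamma(12, 8)
obs 2: x=5 → posterior Gamma(17, 9)
obs 3: x=3 → posterior Gamma(20, 10)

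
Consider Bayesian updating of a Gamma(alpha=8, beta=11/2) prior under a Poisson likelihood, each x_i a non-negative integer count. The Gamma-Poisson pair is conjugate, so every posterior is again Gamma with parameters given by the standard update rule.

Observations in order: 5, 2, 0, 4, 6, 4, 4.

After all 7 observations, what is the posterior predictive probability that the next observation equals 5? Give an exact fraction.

21004465527996174500913184601813554763793945312500000/273892744995340833777347939263771534786080723599733441

obs 1: x=5 → posterior Gamma(13, 13/2)
obs 2: x=2 → posterior Gamma(15, 15/2)
obs 3: x=0 → posterior Gamma(15, 17/2)
obs 4: x=4 → posterior Gamma(19, 19/2)
obs 5: x=6 → posterior Gamma(25, 21/2)
obs 6: x=4 → posterior Gamma(29, 23/2)
obs 7: x=4 → posterior Gamma(33, 25/2)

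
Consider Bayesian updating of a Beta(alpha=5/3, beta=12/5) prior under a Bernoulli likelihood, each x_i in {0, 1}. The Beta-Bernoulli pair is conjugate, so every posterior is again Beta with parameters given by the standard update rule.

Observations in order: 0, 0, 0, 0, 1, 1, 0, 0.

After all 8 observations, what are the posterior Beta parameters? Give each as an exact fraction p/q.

alpha=11/3, beta=42/5

obs 1: x=0 → posterior Beta(5/3, 17/5)
obs 2: x=0 → posterior Beta(5/3, 22/5)
obs 3: x=0 → posterior Beta(5/3, 27/5)
obs 4: x=0 → posterior Beta(5/3, 32/5)
obs 5: x=1 → posterior Beta(8/3, 32/5)
obs 6: x=1 → posterior Beta(11/3, 32/5)
obs 7: x=0 → posterior Beta(11/3, 37/5)
obs 8: x=0 → posterior Beta(11/3, 42/5)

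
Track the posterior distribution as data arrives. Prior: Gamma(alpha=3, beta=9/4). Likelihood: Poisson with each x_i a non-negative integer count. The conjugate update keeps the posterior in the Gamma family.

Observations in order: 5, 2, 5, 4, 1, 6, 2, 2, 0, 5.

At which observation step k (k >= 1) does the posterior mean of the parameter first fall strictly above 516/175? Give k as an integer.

k = 4

obs 1: x=5 → posterior Gamma(8, 13/4)
obs 2: x=2 → posterior Gamma(10, 17/4)
obs 3: x=5 → posterior Gamma(15, 21/4)
obs 4: x=4 → posterior Gamma(19, 25/4)
obs 5: x=1 → posterior Gamma(20, 29/4)
obs 6: x=6 → posterior Gamma(26, 33/4)
obs 7: x=2 → posterior Gamma(28, 37/4)
obs 8: x=2 → posterior Gamma(30, 41/4)
obs 9: x=0 → posterior Gamma(30, 45/4)
obs 10: x=5 → posterior Gamma(35, 49/4)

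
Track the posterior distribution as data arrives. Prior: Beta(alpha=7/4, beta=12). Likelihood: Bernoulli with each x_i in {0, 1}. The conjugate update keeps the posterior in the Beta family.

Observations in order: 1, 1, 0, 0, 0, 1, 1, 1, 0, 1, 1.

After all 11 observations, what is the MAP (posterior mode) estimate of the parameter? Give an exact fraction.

obs 1: x=1 → posterior Beta(11/4, 12)
obs 2: x=1 → posterior Beta(15/4, 12)
obs 3: x=0 → posterior Beta(15/4, 13)
obs 4: x=0 → posterior Beta(15/4, 14)
obs 5: x=0 → posterior Beta(15/4, 15)
obs 6: x=1 → posterior Beta(19/4, 15)
obs 7: x=1 → posterior Beta(23/4, 15)
obs 8: x=1 → posterior Beta(27/4, 15)
obs 9: x=0 → posterior Beta(27/4, 16)
obs 10: x=1 → posterior Beta(31/4, 16)
obs 11: x=1 → posterior Beta(35/4, 16)

31/91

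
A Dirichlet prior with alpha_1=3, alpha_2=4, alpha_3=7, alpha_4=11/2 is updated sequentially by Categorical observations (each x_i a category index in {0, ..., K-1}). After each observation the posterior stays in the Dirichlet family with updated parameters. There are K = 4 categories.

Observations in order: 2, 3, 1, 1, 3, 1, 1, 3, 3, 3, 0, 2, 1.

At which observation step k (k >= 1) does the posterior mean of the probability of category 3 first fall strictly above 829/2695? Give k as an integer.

k = 8

obs 1: x=2 → posterior Dirichlet(3, 4, 8, 11/2)
obs 2: x=3 → posterior Dirichlet(3, 4, 8, 13/2)
obs 3: x=1 → posterior Dirichlet(3, 5, 8, 13/2)
obs 4: x=1 → posterior Dirichlet(3, 6, 8, 13/2)
obs 5: x=3 → posterior Dirichlet(3, 6, 8, 15/2)
obs 6: x=1 → posterior Dirichlet(3, 7, 8, 15/2)
obs 7: x=1 → posterior Dirichlet(3, 8, 8, 15/2)
obs 8: x=3 → posterior Dirichlet(3, 8, 8, 17/2)
obs 9: x=3 → posterior Dirichlet(3, 8, 8, 19/2)
obs 10: x=3 → posterior Dirichlet(3, 8, 8, 21/2)
obs 11: x=0 → posterior Dirichlet(4, 8, 8, 21/2)
obs 12: x=2 → posterior Dirichlet(4, 8, 9, 21/2)
obs 13: x=1 → posterior Dirichlet(4, 9, 9, 21/2)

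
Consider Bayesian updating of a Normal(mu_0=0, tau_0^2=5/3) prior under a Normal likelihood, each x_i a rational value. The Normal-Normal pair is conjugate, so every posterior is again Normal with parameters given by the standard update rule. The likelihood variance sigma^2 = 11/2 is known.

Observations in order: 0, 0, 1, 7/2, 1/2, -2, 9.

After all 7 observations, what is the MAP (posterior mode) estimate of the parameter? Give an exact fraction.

120/103

obs 1: x=0 → posterior Normal(0, 55/43)
obs 2: x=0 → posterior Normal(0, 55/53)
obs 3: x=1 → posterior Normal(10/63, 55/63)
obs 4: x=7/2 → posterior Normal(45/73, 55/73)
obs 5: x=1/2 → posterior Normal(50/83, 55/83)
obs 6: x=-2 → posterior Normal(10/31, 55/93)
obs 7: x=9 → posterior Normal(120/103, 55/103)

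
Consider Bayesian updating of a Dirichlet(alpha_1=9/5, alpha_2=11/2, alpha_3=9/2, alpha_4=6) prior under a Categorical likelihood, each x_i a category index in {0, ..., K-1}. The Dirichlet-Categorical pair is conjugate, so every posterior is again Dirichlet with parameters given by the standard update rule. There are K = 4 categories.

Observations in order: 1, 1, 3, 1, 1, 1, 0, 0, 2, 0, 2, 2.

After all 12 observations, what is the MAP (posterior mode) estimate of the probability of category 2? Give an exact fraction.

65/258

obs 1: x=1 → posterior Dirichlet(9/5, 13/2, 9/2, 6)
obs 2: x=1 → posterior Dirichlet(9/5, 15/2, 9/2, 6)
obs 3: x=3 → posterior Dirichlet(9/5, 15/2, 9/2, 7)
obs 4: x=1 → posterior Dirichlet(9/5, 17/2, 9/2, 7)
obs 5: x=1 → posterior Dirichlet(9/5, 19/2, 9/2, 7)
obs 6: x=1 → posterior Dirichlet(9/5, 21/2, 9/2, 7)
obs 7: x=0 → posterior Dirichlet(14/5, 21/2, 9/2, 7)
obs 8: x=0 → posterior Dirichlet(19/5, 21/2, 9/2, 7)
obs 9: x=2 → posterior Dirichlet(19/5, 21/2, 11/2, 7)
obs 10: x=0 → posterior Dirichlet(24/5, 21/2, 11/2, 7)
obs 11: x=2 → posterior Dirichlet(24/5, 21/2, 13/2, 7)
obs 12: x=2 → posterior Dirichlet(24/5, 21/2, 15/2, 7)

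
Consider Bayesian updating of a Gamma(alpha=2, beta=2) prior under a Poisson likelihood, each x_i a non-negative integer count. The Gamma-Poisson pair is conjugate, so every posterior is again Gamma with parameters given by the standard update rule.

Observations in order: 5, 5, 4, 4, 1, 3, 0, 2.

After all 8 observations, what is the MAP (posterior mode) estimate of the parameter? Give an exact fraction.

5/2

obs 1: x=5 → posterior Gamma(7, 3)
obs 2: x=5 → posterior Gamma(12, 4)
obs 3: x=4 → posterior Gamma(16, 5)
obs 4: x=4 → posterior Gamma(20, 6)
obs 5: x=1 → posterior Gamma(21, 7)
obs 6: x=3 → posterior Gamma(24, 8)
obs 7: x=0 → posterior Gamma(24, 9)
obs 8: x=2 → posterior Gamma(26, 10)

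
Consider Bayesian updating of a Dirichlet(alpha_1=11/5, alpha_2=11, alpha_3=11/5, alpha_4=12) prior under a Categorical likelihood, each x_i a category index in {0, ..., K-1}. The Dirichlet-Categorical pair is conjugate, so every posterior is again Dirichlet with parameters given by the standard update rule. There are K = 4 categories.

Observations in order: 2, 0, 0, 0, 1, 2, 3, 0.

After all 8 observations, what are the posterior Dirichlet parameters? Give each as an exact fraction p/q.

obs 1: x=2 → posterior Dirichlet(11/5, 11, 16/5, 12)
obs 2: x=0 → posterior Dirichlet(16/5, 11, 16/5, 12)
obs 3: x=0 → posterior Dirichlet(21/5, 11, 16/5, 12)
obs 4: x=0 → posterior Dirichlet(26/5, 11, 16/5, 12)
obs 5: x=1 → posterior Dirichlet(26/5, 12, 16/5, 12)
obs 6: x=2 → posterior Dirichlet(26/5, 12, 21/5, 12)
obs 7: x=3 → posterior Dirichlet(26/5, 12, 21/5, 13)
obs 8: x=0 → posterior Dirichlet(31/5, 12, 21/5, 13)

alpha_1=31/5, alpha_2=12, alpha_3=21/5, alpha_4=13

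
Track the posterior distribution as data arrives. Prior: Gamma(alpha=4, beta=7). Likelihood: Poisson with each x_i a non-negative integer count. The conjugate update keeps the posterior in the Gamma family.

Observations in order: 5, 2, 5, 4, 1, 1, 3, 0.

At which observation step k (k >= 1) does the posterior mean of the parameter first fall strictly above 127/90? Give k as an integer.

obs 1: x=5 → posterior Gamma(9, 8)
obs 2: x=2 → posterior Gamma(11, 9)
obs 3: x=5 → posterior Gamma(16, 10)
obs 4: x=4 → posterior Gamma(20, 11)
obs 5: x=1 → posterior Gamma(21, 12)
obs 6: x=1 → posterior Gamma(22, 13)
obs 7: x=3 → posterior Gamma(25, 14)
obs 8: x=0 → posterior Gamma(25, 15)

k = 3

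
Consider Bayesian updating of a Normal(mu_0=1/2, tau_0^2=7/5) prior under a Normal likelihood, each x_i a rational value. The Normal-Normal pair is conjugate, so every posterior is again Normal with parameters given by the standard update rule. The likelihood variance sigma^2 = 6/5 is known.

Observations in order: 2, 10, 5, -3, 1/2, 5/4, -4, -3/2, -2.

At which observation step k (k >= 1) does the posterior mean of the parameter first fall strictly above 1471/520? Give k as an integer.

k = 2

obs 1: x=2 → posterior Normal(17/13, 42/65)
obs 2: x=10 → posterior Normal(87/20, 21/50)
obs 3: x=5 → posterior Normal(122/27, 14/45)
obs 4: x=-3 → posterior Normal(101/34, 21/85)
obs 5: x=1/2 → posterior Normal(209/82, 42/205)
obs 6: x=5/4 → posterior Normal(151/64, 7/40)
obs 7: x=-4 → posterior Normal(31/20, 42/275)
obs 8: x=-3/2 → posterior Normal(299/248, 21/155)
obs 9: x=-2 → posterior Normal(81/92, 14/115)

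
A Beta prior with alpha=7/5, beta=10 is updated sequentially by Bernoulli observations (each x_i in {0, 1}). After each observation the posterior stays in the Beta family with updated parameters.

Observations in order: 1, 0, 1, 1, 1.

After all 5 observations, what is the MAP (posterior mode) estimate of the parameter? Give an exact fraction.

obs 1: x=1 → posterior Beta(12/5, 10)
obs 2: x=0 → posterior Beta(12/5, 11)
obs 3: x=1 → posterior Beta(17/5, 11)
obs 4: x=1 → posterior Beta(22/5, 11)
obs 5: x=1 → posterior Beta(27/5, 11)

11/36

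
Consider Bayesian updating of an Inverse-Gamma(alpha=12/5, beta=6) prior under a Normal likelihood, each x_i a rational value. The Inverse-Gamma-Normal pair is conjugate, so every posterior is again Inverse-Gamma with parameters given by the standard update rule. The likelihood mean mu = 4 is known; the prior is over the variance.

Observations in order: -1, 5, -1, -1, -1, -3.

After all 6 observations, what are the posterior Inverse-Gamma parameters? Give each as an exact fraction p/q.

alpha=27/5, beta=81

obs 1: x=-1 → posterior Inverse-Gamma(29/10, 37/2)
obs 2: x=5 → posterior Inverse-Gamma(17/5, 19)
obs 3: x=-1 → posterior Inverse-Gamma(39/10, 63/2)
obs 4: x=-1 → posterior Inverse-Gamma(22/5, 44)
obs 5: x=-1 → posterior Inverse-Gamma(49/10, 113/2)
obs 6: x=-3 → posterior Inverse-Gamma(27/5, 81)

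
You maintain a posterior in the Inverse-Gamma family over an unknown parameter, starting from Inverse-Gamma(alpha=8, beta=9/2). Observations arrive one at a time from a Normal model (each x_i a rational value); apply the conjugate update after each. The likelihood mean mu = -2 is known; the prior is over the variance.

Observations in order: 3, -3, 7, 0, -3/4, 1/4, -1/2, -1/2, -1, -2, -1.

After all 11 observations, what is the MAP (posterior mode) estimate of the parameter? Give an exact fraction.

1065/232

obs 1: x=3 → posterior Inverse-Gamma(17/2, 17)
obs 2: x=-3 → posterior Inverse-Gamma(9, 35/2)
obs 3: x=7 → posterior Inverse-Gamma(19/2, 58)
obs 4: x=0 → posterior Inverse-Gamma(10, 60)
obs 5: x=-3/4 → posterior Inverse-Gamma(21/2, 1945/32)
obs 6: x=1/4 → posterior Inverse-Gamma(11, 1013/16)
obs 7: x=-1/2 → posterior Inverse-Gamma(23/2, 1031/16)
obs 8: x=-1/2 → posterior Inverse-Gamma(12, 1049/16)
obs 9: x=-1 → posterior Inverse-Gamma(25/2, 1057/16)
obs 10: x=-2 → posterior Inverse-Gamma(13, 1057/16)
obs 11: x=-1 → posterior Inverse-Gamma(27/2, 1065/16)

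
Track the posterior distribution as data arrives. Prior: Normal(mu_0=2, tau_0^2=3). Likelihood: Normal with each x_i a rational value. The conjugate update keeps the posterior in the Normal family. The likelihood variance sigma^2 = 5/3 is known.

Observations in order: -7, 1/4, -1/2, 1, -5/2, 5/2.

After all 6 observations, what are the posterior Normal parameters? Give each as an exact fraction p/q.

mu_0=-185/236, tau_0^2=15/59

obs 1: x=-7 → posterior Normal(-53/14, 15/14)
obs 2: x=1/4 → posterior Normal(-203/92, 15/23)
obs 3: x=-1/2 → posterior Normal(-221/128, 15/32)
obs 4: x=1 → posterior Normal(-185/164, 15/41)
obs 5: x=-5/2 → posterior Normal(-11/8, 3/10)
obs 6: x=5/2 → posterior Normal(-185/236, 15/59)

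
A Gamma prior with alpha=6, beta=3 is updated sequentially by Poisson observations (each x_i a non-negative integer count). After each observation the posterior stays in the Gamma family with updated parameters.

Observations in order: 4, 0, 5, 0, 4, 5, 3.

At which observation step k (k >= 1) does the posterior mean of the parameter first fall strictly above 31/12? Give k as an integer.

obs 1: x=4 → posterior Gamma(10, 4)
obs 2: x=0 → posterior Gamma(10, 5)
obs 3: x=5 → posterior Gamma(15, 6)
obs 4: x=0 → posterior Gamma(15, 7)
obs 5: x=4 → posterior Gamma(19, 8)
obs 6: x=5 → posterior Gamma(24, 9)
obs 7: x=3 → posterior Gamma(27, 10)

k = 6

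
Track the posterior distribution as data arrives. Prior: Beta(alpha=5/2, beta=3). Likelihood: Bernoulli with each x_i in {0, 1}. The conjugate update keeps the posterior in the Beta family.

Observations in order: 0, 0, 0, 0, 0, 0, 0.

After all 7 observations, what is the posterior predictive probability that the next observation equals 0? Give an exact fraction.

obs 1: x=0 → posterior Beta(5/2, 4)
obs 2: x=0 → posterior Beta(5/2, 5)
obs 3: x=0 → posterior Beta(5/2, 6)
obs 4: x=0 → posterior Beta(5/2, 7)
obs 5: x=0 → posterior Beta(5/2, 8)
obs 6: x=0 → posterior Beta(5/2, 9)
obs 7: x=0 → posterior Beta(5/2, 10)

4/5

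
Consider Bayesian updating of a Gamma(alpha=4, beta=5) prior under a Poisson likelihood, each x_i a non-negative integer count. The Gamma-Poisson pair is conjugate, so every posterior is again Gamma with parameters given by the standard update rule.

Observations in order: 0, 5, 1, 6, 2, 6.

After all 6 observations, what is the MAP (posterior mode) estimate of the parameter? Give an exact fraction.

obs 1: x=0 → posterior Gamma(4, 6)
obs 2: x=5 → posterior Gamma(9, 7)
obs 3: x=1 → posterior Gamma(10, 8)
obs 4: x=6 → posterior Gamma(16, 9)
obs 5: x=2 → posterior Gamma(18, 10)
obs 6: x=6 → posterior Gamma(24, 11)

23/11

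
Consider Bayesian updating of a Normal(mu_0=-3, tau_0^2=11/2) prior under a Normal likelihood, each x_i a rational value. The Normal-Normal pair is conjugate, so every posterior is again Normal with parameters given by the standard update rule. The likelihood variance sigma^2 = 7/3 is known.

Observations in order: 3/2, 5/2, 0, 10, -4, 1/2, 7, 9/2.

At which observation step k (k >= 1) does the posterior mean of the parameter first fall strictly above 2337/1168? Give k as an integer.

obs 1: x=3/2 → posterior Normal(15/94, 77/47)
obs 2: x=5/2 → posterior Normal(9/8, 77/80)
obs 3: x=0 → posterior Normal(90/113, 77/113)
obs 4: x=10 → posterior Normal(210/73, 77/146)
obs 5: x=-4 → posterior Normal(288/179, 77/179)
obs 6: x=1/2 → posterior Normal(609/424, 77/212)
obs 7: x=7 → posterior Normal(153/70, 11/35)
obs 8: x=9/2 → posterior Normal(342/139, 77/278)

k = 4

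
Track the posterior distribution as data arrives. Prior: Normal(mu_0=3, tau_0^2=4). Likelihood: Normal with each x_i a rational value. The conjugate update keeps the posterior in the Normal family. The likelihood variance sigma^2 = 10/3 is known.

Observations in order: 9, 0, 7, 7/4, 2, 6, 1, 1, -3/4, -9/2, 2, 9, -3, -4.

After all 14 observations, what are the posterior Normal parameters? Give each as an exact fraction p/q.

mu_0=174/89, tau_0^2=20/89

obs 1: x=9 → posterior Normal(69/11, 20/11)
obs 2: x=0 → posterior Normal(69/17, 20/17)
obs 3: x=7 → posterior Normal(111/23, 20/23)
obs 4: x=7/4 → posterior Normal(243/58, 20/29)
obs 5: x=2 → posterior Normal(267/70, 4/7)
obs 6: x=6 → posterior Normal(339/82, 20/41)
obs 7: x=1 → posterior Normal(351/94, 20/47)
obs 8: x=1 → posterior Normal(363/106, 20/53)
obs 9: x=-3/4 → posterior Normal(3, 20/59)
obs 10: x=-9/2 → posterior Normal(30/13, 4/13)
obs 11: x=2 → posterior Normal(162/71, 20/71)
obs 12: x=9 → posterior Normal(216/77, 20/77)
obs 13: x=-3 → posterior Normal(198/83, 20/83)
obs 14: x=-4 → posterior Normal(174/89, 20/89)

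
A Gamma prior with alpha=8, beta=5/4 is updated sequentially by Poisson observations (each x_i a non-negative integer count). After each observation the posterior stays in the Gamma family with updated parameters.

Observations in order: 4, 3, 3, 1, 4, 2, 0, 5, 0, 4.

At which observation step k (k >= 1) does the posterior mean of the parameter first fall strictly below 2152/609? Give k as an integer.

k = 6

obs 1: x=4 → posterior Gamma(12, 9/4)
obs 2: x=3 → posterior Gamma(15, 13/4)
obs 3: x=3 → posterior Gamma(18, 17/4)
obs 4: x=1 → posterior Gamma(19, 21/4)
obs 5: x=4 → posterior Gamma(23, 25/4)
obs 6: x=2 → posterior Gamma(25, 29/4)
obs 7: x=0 → posterior Gamma(25, 33/4)
obs 8: x=5 → posterior Gamma(30, 37/4)
obs 9: x=0 → posterior Gamma(30, 41/4)
obs 10: x=4 → posterior Gamma(34, 45/4)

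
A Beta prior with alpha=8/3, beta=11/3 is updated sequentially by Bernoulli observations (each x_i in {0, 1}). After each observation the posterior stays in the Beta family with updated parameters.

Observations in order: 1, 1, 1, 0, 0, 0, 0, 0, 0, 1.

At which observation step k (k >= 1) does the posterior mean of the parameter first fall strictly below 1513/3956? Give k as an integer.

obs 1: x=1 → posterior Beta(11/3, 11/3)
obs 2: x=1 → posterior Beta(14/3, 11/3)
obs 3: x=1 → posterior Beta(17/3, 11/3)
obs 4: x=0 → posterior Beta(17/3, 14/3)
obs 5: x=0 → posterior Beta(17/3, 17/3)
obs 6: x=0 → posterior Beta(17/3, 20/3)
obs 7: x=0 → posterior Beta(17/3, 23/3)
obs 8: x=0 → posterior Beta(17/3, 26/3)
obs 9: x=0 → posterior Beta(17/3, 29/3)
obs 10: x=1 → posterior Beta(20/3, 29/3)

k = 9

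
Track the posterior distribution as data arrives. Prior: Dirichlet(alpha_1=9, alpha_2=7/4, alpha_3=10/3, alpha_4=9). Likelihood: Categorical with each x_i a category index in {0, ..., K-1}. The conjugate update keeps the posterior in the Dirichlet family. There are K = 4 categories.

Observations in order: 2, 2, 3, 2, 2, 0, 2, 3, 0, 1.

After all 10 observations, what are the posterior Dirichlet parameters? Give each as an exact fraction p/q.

alpha_1=11, alpha_2=11/4, alpha_3=25/3, alpha_4=11

obs 1: x=2 → posterior Dirichlet(9, 7/4, 13/3, 9)
obs 2: x=2 → posterior Dirichlet(9, 7/4, 16/3, 9)
obs 3: x=3 → posterior Dirichlet(9, 7/4, 16/3, 10)
obs 4: x=2 → posterior Dirichlet(9, 7/4, 19/3, 10)
obs 5: x=2 → posterior Dirichlet(9, 7/4, 22/3, 10)
obs 6: x=0 → posterior Dirichlet(10, 7/4, 22/3, 10)
obs 7: x=2 → posterior Dirichlet(10, 7/4, 25/3, 10)
obs 8: x=3 → posterior Dirichlet(10, 7/4, 25/3, 11)
obs 9: x=0 → posterior Dirichlet(11, 7/4, 25/3, 11)
obs 10: x=1 → posterior Dirichlet(11, 11/4, 25/3, 11)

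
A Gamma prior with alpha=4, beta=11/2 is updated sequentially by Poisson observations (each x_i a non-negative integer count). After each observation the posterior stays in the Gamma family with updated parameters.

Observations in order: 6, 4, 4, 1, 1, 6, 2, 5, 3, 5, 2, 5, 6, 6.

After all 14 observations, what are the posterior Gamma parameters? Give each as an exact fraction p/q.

alpha=60, beta=39/2

obs 1: x=6 → posterior Gamma(10, 13/2)
obs 2: x=4 → posterior Gamma(14, 15/2)
obs 3: x=4 → posterior Gamma(18, 17/2)
obs 4: x=1 → posterior Gamma(19, 19/2)
obs 5: x=1 → posterior Gamma(20, 21/2)
obs 6: x=6 → posterior Gamma(26, 23/2)
obs 7: x=2 → posterior Gamma(28, 25/2)
obs 8: x=5 → posterior Gamma(33, 27/2)
obs 9: x=3 → posterior Gamma(36, 29/2)
obs 10: x=5 → posterior Gamma(41, 31/2)
obs 11: x=2 → posterior Gamma(43, 33/2)
obs 12: x=5 → posterior Gamma(48, 35/2)
obs 13: x=6 → posterior Gamma(54, 37/2)
obs 14: x=6 → posterior Gamma(60, 39/2)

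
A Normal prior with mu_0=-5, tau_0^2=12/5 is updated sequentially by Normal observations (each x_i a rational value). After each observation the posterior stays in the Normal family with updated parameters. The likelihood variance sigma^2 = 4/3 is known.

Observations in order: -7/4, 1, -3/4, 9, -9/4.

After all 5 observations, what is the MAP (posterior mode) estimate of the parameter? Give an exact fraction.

obs 1: x=-7/4 → posterior Normal(-163/56, 6/7)
obs 2: x=1 → posterior Normal(-127/92, 12/23)
obs 3: x=-3/4 → posterior Normal(-77/64, 3/8)
obs 4: x=9 → posterior Normal(85/82, 12/41)
obs 5: x=-9/4 → posterior Normal(89/200, 6/25)

89/200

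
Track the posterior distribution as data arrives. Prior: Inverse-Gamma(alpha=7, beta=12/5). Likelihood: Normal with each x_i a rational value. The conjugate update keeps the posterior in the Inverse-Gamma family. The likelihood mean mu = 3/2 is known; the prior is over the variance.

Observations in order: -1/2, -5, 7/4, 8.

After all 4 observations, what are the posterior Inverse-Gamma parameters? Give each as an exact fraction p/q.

obs 1: x=-1/2 → posterior Inverse-Gamma(15/2, 22/5)
obs 2: x=-5 → posterior Inverse-Gamma(8, 1021/40)
obs 3: x=7/4 → posterior Inverse-Gamma(17/2, 4089/160)
obs 4: x=8 → posterior Inverse-Gamma(9, 7469/160)

alpha=9, beta=7469/160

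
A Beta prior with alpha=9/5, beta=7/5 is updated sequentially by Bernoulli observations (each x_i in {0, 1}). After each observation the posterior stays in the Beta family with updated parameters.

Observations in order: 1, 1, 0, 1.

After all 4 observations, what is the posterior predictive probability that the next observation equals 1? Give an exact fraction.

2/3

obs 1: x=1 → posterior Beta(14/5, 7/5)
obs 2: x=1 → posterior Beta(19/5, 7/5)
obs 3: x=0 → posterior Beta(19/5, 12/5)
obs 4: x=1 → posterior Beta(24/5, 12/5)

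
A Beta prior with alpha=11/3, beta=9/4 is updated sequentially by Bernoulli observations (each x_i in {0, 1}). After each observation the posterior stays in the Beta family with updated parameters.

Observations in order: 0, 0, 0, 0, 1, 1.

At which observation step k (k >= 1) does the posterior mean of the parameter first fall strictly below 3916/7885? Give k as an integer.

obs 1: x=0 → posterior Beta(11/3, 13/4)
obs 2: x=0 → posterior Beta(11/3, 17/4)
obs 3: x=0 → posterior Beta(11/3, 21/4)
obs 4: x=0 → posterior Beta(11/3, 25/4)
obs 5: x=1 → posterior Beta(14/3, 25/4)
obs 6: x=1 → posterior Beta(17/3, 25/4)

k = 2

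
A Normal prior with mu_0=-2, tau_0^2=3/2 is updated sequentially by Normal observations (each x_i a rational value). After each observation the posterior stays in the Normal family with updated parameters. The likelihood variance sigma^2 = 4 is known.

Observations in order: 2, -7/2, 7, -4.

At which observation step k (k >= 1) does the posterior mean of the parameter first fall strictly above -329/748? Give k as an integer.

k = 3

obs 1: x=2 → posterior Normal(-10/11, 12/11)
obs 2: x=-7/2 → posterior Normal(-41/28, 6/7)
obs 3: x=7 → posterior Normal(1/34, 12/17)
obs 4: x=-4 → posterior Normal(-23/40, 3/5)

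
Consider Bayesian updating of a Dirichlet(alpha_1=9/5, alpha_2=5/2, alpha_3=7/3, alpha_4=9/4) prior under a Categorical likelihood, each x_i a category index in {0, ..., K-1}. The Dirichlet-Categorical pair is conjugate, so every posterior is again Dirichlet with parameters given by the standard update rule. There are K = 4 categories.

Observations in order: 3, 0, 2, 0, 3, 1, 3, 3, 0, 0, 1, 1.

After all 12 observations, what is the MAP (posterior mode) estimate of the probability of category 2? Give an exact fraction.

140/1013

obs 1: x=3 → posterior Dirichlet(9/5, 5/2, 7/3, 13/4)
obs 2: x=0 → posterior Dirichlet(14/5, 5/2, 7/3, 13/4)
obs 3: x=2 → posterior Dirichlet(14/5, 5/2, 10/3, 13/4)
obs 4: x=0 → posterior Dirichlet(19/5, 5/2, 10/3, 13/4)
obs 5: x=3 → posterior Dirichlet(19/5, 5/2, 10/3, 17/4)
obs 6: x=1 → posterior Dirichlet(19/5, 7/2, 10/3, 17/4)
obs 7: x=3 → posterior Dirichlet(19/5, 7/2, 10/3, 21/4)
obs 8: x=3 → posterior Dirichlet(19/5, 7/2, 10/3, 25/4)
obs 9: x=0 → posterior Dirichlet(24/5, 7/2, 10/3, 25/4)
obs 10: x=0 → posterior Dirichlet(29/5, 7/2, 10/3, 25/4)
obs 11: x=1 → posterior Dirichlet(29/5, 9/2, 10/3, 25/4)
obs 12: x=1 → posterior Dirichlet(29/5, 11/2, 10/3, 25/4)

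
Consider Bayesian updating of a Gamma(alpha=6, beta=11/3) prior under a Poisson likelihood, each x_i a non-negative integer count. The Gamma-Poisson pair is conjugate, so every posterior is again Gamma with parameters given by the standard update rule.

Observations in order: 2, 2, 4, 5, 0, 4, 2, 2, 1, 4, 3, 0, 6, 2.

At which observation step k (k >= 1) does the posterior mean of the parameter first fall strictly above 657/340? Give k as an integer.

k = 3

obs 1: x=2 → posterior Gamma(8, 14/3)
obs 2: x=2 → posterior Gamma(10, 17/3)
obs 3: x=4 → posterior Gamma(14, 20/3)
obs 4: x=5 → posterior Gamma(19, 23/3)
obs 5: x=0 → posterior Gamma(19, 26/3)
obs 6: x=4 → posterior Gamma(23, 29/3)
obs 7: x=2 → posterior Gamma(25, 32/3)
obs 8: x=2 → posterior Gamma(27, 35/3)
obs 9: x=1 → posterior Gamma(28, 38/3)
obs 10: x=4 → posterior Gamma(32, 41/3)
obs 11: x=3 → posterior Gamma(35, 44/3)
obs 12: x=0 → posterior Gamma(35, 47/3)
obs 13: x=6 → posterior Gamma(41, 50/3)
obs 14: x=2 → posterior Gamma(43, 53/3)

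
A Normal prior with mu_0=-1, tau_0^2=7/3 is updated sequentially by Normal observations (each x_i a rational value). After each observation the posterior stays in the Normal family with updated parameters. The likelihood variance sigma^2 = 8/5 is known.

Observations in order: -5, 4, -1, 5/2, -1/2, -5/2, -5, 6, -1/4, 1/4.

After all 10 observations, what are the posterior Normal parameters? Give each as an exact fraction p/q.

obs 1: x=-5 → posterior Normal(-199/59, 56/59)
obs 2: x=4 → posterior Normal(-59/94, 28/47)
obs 3: x=-1 → posterior Normal(-94/129, 56/129)
obs 4: x=5/2 → posterior Normal(-13/328, 14/41)
obs 5: x=-1/2 → posterior Normal(-24/199, 56/199)
obs 6: x=-5/2 → posterior Normal(-223/468, 28/117)
obs 7: x=-5 → posterior Normal(-573/538, 56/269)
obs 8: x=6 → posterior Normal(-153/608, 7/38)
obs 9: x=-1/4 → posterior Normal(-341/1356, 56/339)
obs 10: x=1/4 → posterior Normal(-9/44, 28/187)

mu_0=-9/44, tau_0^2=28/187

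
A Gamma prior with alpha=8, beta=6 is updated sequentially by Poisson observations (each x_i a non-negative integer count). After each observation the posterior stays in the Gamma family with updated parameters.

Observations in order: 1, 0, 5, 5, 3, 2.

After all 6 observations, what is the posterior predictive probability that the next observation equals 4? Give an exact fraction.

107320743724577639580146073600/1192533292512492016559195008117

obs 1: x=1 → posterior Gamma(9, 7)
obs 2: x=0 → posterior Gamma(9, 8)
obs 3: x=5 → posterior Gamma(14, 9)
obs 4: x=5 → posterior Gamma(19, 10)
obs 5: x=3 → posterior Gamma(22, 11)
obs 6: x=2 → posterior Gamma(24, 12)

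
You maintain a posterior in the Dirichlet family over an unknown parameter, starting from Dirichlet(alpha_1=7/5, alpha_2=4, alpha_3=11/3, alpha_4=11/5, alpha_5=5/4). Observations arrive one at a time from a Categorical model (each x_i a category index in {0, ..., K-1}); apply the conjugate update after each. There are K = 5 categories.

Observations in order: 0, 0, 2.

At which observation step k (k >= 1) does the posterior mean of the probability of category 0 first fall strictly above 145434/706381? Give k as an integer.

obs 1: x=0 → posterior Dirichlet(12/5, 4, 11/3, 11/5, 5/4)
obs 2: x=0 → posterior Dirichlet(17/5, 4, 11/3, 11/5, 5/4)
obs 3: x=2 → posterior Dirichlet(17/5, 4, 14/3, 11/5, 5/4)

k = 2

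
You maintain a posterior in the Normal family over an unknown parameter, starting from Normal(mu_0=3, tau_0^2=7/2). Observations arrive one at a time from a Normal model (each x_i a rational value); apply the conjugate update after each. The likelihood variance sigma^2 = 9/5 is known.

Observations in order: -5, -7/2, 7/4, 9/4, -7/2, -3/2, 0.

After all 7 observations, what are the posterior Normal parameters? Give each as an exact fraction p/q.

mu_0=-557/526, tau_0^2=63/263

obs 1: x=-5 → posterior Normal(-121/53, 63/53)
obs 2: x=-7/2 → posterior Normal(-487/176, 63/88)
obs 3: x=7/4 → posterior Normal(-243/164, 21/41)
obs 4: x=9/4 → posterior Normal(-207/316, 63/158)
obs 5: x=-7/2 → posterior Normal(-226/193, 63/193)
obs 6: x=-3/2 → posterior Normal(-557/456, 21/76)
obs 7: x=0 → posterior Normal(-557/526, 63/263)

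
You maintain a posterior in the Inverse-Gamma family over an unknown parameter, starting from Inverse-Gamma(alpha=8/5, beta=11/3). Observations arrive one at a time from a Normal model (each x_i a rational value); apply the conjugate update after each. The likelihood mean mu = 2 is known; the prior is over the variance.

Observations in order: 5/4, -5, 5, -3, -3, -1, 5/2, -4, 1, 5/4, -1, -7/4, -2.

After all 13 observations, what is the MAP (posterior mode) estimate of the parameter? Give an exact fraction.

obs 1: x=5/4 → posterior Inverse-Gamma(21/10, 379/96)
obs 2: x=-5 → posterior Inverse-Gamma(13/5, 2731/96)
obs 3: x=5 → posterior Inverse-Gamma(31/10, 3163/96)
obs 4: x=-3 → posterior Inverse-Gamma(18/5, 4363/96)
obs 5: x=-3 → posterior Inverse-Gamma(41/10, 5563/96)
obs 6: x=-1 → posterior Inverse-Gamma(23/5, 5995/96)
obs 7: x=5/2 → posterior Inverse-Gamma(51/10, 6007/96)
obs 8: x=-4 → posterior Inverse-Gamma(28/5, 7735/96)
obs 9: x=1 → posterior Inverse-Gamma(61/10, 7783/96)
obs 10: x=5/4 → posterior Inverse-Gamma(33/5, 3905/48)
obs 11: x=-1 → posterior Inverse-Gamma(71/10, 4121/48)
obs 12: x=-7/4 → posterior Inverse-Gamma(38/5, 8917/96)
obs 13: x=-2 → posterior Inverse-Gamma(81/10, 9685/96)

3725/336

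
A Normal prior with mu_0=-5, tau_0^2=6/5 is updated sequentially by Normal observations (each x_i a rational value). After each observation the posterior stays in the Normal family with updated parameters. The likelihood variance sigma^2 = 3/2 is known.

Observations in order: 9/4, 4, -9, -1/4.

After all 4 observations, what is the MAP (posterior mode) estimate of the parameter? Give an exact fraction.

-37/21

obs 1: x=9/4 → posterior Normal(-16/9, 2/3)
obs 2: x=4 → posterior Normal(0, 6/13)
obs 3: x=-9 → posterior Normal(-36/17, 6/17)
obs 4: x=-1/4 → posterior Normal(-37/21, 2/7)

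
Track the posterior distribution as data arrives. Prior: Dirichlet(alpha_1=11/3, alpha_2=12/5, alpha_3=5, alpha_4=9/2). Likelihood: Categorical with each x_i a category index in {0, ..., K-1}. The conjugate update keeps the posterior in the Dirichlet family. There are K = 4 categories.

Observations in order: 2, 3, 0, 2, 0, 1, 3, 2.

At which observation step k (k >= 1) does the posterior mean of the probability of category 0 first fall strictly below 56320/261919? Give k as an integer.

obs 1: x=2 → posterior Dirichlet(11/3, 12/5, 6, 9/2)
obs 2: x=3 → posterior Dirichlet(11/3, 12/5, 6, 11/2)
obs 3: x=0 → posterior Dirichlet(14/3, 12/5, 6, 11/2)
obs 4: x=2 → posterior Dirichlet(14/3, 12/5, 7, 11/2)
obs 5: x=0 → posterior Dirichlet(17/3, 12/5, 7, 11/2)
obs 6: x=1 → posterior Dirichlet(17/3, 17/5, 7, 11/2)
obs 7: x=3 → posterior Dirichlet(17/3, 17/5, 7, 13/2)
obs 8: x=2 → posterior Dirichlet(17/3, 17/5, 8, 13/2)

k = 2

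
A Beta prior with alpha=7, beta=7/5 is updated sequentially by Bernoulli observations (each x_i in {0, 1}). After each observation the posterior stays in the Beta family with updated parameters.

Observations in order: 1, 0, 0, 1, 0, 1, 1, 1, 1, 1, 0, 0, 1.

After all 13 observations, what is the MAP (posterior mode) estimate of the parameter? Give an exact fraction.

obs 1: x=1 → posterior Beta(8, 7/5)
obs 2: x=0 → posterior Beta(8, 12/5)
obs 3: x=0 → posterior Beta(8, 17/5)
obs 4: x=1 → posterior Beta(9, 17/5)
obs 5: x=0 → posterior Beta(9, 22/5)
obs 6: x=1 → posterior Beta(10, 22/5)
obs 7: x=1 → posterior Beta(11, 22/5)
obs 8: x=1 → posterior Beta(12, 22/5)
obs 9: x=1 → posterior Beta(13, 22/5)
obs 10: x=1 → posterior Beta(14, 22/5)
obs 11: x=0 → posterior Beta(14, 27/5)
obs 12: x=0 → posterior Beta(14, 32/5)
obs 13: x=1 → posterior Beta(15, 32/5)

70/97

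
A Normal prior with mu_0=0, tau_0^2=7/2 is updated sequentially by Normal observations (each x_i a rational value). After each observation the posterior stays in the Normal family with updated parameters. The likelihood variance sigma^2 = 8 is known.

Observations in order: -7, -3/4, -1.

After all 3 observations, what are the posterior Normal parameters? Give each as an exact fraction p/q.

obs 1: x=-7 → posterior Normal(-49/23, 56/23)
obs 2: x=-3/4 → posterior Normal(-217/120, 28/15)
obs 3: x=-1 → posterior Normal(-245/148, 56/37)

mu_0=-245/148, tau_0^2=56/37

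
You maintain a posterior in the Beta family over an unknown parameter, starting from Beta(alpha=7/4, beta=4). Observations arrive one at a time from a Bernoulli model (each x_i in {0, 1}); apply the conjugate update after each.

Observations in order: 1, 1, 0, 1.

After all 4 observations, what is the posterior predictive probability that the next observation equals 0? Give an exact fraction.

20/39

obs 1: x=1 → posterior Beta(11/4, 4)
obs 2: x=1 → posterior Beta(15/4, 4)
obs 3: x=0 → posterior Beta(15/4, 5)
obs 4: x=1 → posterior Beta(19/4, 5)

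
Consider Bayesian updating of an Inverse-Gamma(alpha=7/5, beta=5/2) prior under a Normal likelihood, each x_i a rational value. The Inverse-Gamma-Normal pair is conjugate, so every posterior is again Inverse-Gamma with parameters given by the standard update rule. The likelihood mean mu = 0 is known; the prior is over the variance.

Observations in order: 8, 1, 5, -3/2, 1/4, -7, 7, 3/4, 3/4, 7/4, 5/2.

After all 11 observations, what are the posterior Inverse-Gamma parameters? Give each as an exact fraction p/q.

alpha=69/10, beta=823/8

obs 1: x=8 → posterior Inverse-Gamma(19/10, 69/2)
obs 2: x=1 → posterior Inverse-Gamma(12/5, 35)
obs 3: x=5 → posterior Inverse-Gamma(29/10, 95/2)
obs 4: x=-3/2 → posterior Inverse-Gamma(17/5, 389/8)
obs 5: x=1/4 → posterior Inverse-Gamma(39/10, 1557/32)
obs 6: x=-7 → posterior Inverse-Gamma(22/5, 2341/32)
obs 7: x=7 → posterior Inverse-Gamma(49/10, 3125/32)
obs 8: x=3/4 → posterior Inverse-Gamma(27/5, 1567/16)
obs 9: x=3/4 → posterior Inverse-Gamma(59/10, 3143/32)
obs 10: x=7/4 → posterior Inverse-Gamma(32/5, 399/4)
obs 11: x=5/2 → posterior Inverse-Gamma(69/10, 823/8)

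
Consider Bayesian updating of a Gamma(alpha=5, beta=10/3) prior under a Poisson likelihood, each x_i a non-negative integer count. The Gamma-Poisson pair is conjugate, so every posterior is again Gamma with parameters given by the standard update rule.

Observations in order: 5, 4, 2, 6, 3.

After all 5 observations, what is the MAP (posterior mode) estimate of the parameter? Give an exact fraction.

obs 1: x=5 → posterior Gamma(10, 13/3)
obs 2: x=4 → posterior Gamma(14, 16/3)
obs 3: x=2 → posterior Gamma(16, 19/3)
obs 4: x=6 → posterior Gamma(22, 22/3)
obs 5: x=3 → posterior Gamma(25, 25/3)

72/25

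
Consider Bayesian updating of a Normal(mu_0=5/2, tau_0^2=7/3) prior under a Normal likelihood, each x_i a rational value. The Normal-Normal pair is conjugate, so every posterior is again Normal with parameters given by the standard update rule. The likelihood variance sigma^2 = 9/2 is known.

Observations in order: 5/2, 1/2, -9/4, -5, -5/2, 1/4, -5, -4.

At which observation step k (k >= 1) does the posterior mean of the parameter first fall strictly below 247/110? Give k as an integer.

k = 2

obs 1: x=5/2 → posterior Normal(5/2, 63/41)
obs 2: x=1/2 → posterior Normal(219/110, 63/55)
obs 3: x=-9/4 → posterior Normal(26/23, 21/23)
obs 4: x=-5 → posterior Normal(8/83, 63/83)
obs 5: x=-5/2 → posterior Normal(-27/97, 63/97)
obs 6: x=1/4 → posterior Normal(-47/222, 21/37)
obs 7: x=-5 → posterior Normal(-187/250, 63/125)
obs 8: x=-4 → posterior Normal(-299/278, 63/139)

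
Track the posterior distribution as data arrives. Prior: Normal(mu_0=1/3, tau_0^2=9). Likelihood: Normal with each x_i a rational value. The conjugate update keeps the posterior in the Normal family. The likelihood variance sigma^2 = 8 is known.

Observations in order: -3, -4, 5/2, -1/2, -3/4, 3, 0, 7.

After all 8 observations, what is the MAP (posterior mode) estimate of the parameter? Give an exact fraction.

491/960

obs 1: x=-3 → posterior Normal(-73/51, 72/17)
obs 2: x=-4 → posterior Normal(-181/78, 36/13)
obs 3: x=5/2 → posterior Normal(-227/210, 72/35)
obs 4: x=-1/2 → posterior Normal(-127/132, 18/11)
obs 5: x=-3/4 → posterior Normal(-589/636, 72/53)
obs 6: x=3 → posterior Normal(-265/744, 36/31)
obs 7: x=0 → posterior Normal(-265/852, 72/71)
obs 8: x=7 → posterior Normal(491/960, 9/10)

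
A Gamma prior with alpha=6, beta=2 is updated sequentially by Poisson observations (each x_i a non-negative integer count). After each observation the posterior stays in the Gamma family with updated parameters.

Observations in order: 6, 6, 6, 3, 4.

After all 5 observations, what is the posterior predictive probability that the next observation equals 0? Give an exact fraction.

obs 1: x=6 → posterior Gamma(12, 3)
obs 2: x=6 → posterior Gamma(18, 4)
obs 3: x=6 → posterior Gamma(24, 5)
obs 4: x=3 → posterior Gamma(27, 6)
obs 5: x=4 → posterior Gamma(31, 7)

157775382034845806615042743/9903520314283042199192993792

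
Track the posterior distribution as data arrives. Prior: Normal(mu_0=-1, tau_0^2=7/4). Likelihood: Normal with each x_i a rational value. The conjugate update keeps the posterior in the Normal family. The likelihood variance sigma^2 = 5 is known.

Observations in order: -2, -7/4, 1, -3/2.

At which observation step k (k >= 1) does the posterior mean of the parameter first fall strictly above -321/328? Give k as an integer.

obs 1: x=-2 → posterior Normal(-34/27, 35/27)
obs 2: x=-7/4 → posterior Normal(-185/136, 35/34)
obs 3: x=1 → posterior Normal(-157/164, 35/41)
obs 4: x=-3/2 → posterior Normal(-199/192, 35/48)

k = 3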